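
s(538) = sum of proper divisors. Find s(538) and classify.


Proper divisors: 1, 2, 269
Sum = 1 + 2 + 269 = 272
272 < 538 → deficient

s(538) = 272 (deficient)


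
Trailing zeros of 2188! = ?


floor(2188/5) = 437
floor(2188/25) = 87
floor(2188/125) = 17
floor(2188/625) = 3
Total = 544

544 trailing zeros


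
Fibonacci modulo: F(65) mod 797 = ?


F(k) mod 797 for k=1..65:
1, 1, 2, 3, 5, 8, 13, 21, 34, 55, 89, 144, 233, 377, 610, 190, 3, 193, 196, 389, 585, 177, 762, 142, 107, 249, 356, 605, 164, 769, 136, 108, 244, 352, 596, 151, 747, 101, 51, 152, 203, 355, 558, 116, 674, 790, 667, 660, 530, 393, 126, 519, 645, 367, 215, 582, 0, 582, 582, 367, 152, 519, 671, 393, 267
F(65) mod 797 = 267


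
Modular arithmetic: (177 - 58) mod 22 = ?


177 - 58 = 119
119 mod 22 = 9


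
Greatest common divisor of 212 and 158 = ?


212 = 1 * 158 + 54
158 = 2 * 54 + 50
54 = 1 * 50 + 4
50 = 12 * 4 + 2
4 = 2 * 2 + 0
GCD = 2


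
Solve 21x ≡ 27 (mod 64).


GCD(21, 64) = 1, unique solution
a^(-1) mod 64 = 61
x = 61 * 27 mod 64 = 47

x ≡ 47 (mod 64)


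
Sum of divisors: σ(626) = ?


Divisors of 626: 1, 2, 313, 626
Sum = 1 + 2 + 313 + 626 = 942

σ(626) = 942


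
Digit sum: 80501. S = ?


8 + 0 + 5 + 0 + 1 = 14


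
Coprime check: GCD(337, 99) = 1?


Euclidean algorithm:
337 = 3 * 99 + 40
99 = 2 * 40 + 19
40 = 2 * 19 + 2
19 = 9 * 2 + 1
2 = 2 * 1 + 0
GCD(337, 99) = 1

Yes, coprime (GCD = 1)


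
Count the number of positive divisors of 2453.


2453 = 11^1 × 223^1
d(2453) = (1+1) × (1+1) = 4

4 divisors


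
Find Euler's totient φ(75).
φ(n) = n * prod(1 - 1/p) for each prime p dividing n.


75 = 3 × 5^2
Prime factors: 3, 5
φ(75) = 75 × (1-1/3) × (1-1/5)
= 75 × 2/3 × 4/5 = 40

φ(75) = 40


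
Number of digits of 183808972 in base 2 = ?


183808972 in base 2 = 1010111101001011001111001100
Number of digits = 28

28 digits (base 2)


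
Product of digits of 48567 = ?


4 × 8 × 5 × 6 × 7 = 6720


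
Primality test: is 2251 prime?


Check divisors up to sqrt(2251) = 47.4447
No divisors found.
2251 is prime.

Yes, 2251 is prime


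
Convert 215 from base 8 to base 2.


215 (base 8) = 141 (decimal)
141 (decimal) = 10001101 (base 2)


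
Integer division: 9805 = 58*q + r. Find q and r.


9805 = 58 * 169 + 3
Check: 9802 + 3 = 9805

q = 169, r = 3


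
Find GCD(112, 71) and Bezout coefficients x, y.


Tabular extended Euclidean (each row: r = 112*s + 71*t):
r=112, s=1, t=0
r=71, s=0, t=1
q=1: r=41, s=1, t=-1   [112*(1) + 71*(-1) = 41]
q=1: r=30, s=-1, t=2   [112*(-1) + 71*(2) = 30]
q=1: r=11, s=2, t=-3   [112*(2) + 71*(-3) = 11]
q=2: r=8, s=-5, t=8   [112*(-5) + 71*(8) = 8]
q=1: r=3, s=7, t=-11   [112*(7) + 71*(-11) = 3]
q=2: r=2, s=-19, t=30   [112*(-19) + 71*(30) = 2]
q=1: r=1, s=26, t=-41   [112*(26) + 71*(-41) = 1]
q=2: r=0, s=-71, t=112   [112*(-71) + 71*(112) = 0]
GCD = 1; from the row with r=1: x=26, y=-41
Check: 112*(26) + 71*(-41) = 2912 - 2911 = 1

GCD = 1, x = 26, y = -41


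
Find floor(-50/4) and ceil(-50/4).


-50/4 = -12.5000
floor = -13
ceil = -12

floor = -13, ceil = -12


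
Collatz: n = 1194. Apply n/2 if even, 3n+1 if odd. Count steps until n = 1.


1194 → 597 → 1792 → 896 → 448 → 224 → 112 → 56 → 28 → 14 → 7 → 22 → 11 → 34 → 17 → 52 → 26 → 13 → 40 → 20 → 10 → 5 → 16 → 8 → 4 → 2 → 1
Total steps = 26

26 steps


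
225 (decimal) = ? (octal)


225 (base 10) = 225 (decimal)
225 (decimal) = 341 (base 8)


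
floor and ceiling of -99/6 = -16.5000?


-99/6 = -16.5000
floor = -17
ceil = -16

floor = -17, ceil = -16


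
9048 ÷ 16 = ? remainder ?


9048 = 16 * 565 + 8
Check: 9040 + 8 = 9048

q = 565, r = 8


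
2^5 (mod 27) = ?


2^1 mod 27 = 2
2^2 mod 27 = 4
2^3 mod 27 = 8
2^4 mod 27 = 16
2^5 mod 27 = 5


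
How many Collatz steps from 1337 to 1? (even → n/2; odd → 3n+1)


1337 → 4012 → 2006 → 1003 → 3010 → 1505 → 4516 → 2258 → 1129 → 3388 → 1694 → 847 → 2542 → 1271 → 3814 → 1907 → 5722 → 2861 → 8584 → 4292 → 2146 → 1073 → 3220 → 1610 → 805 → 2416 → 1208 → 604 → 302 → 151 → 454 → 227 → 682 → 341 → 1024 → 512 → 256 → 128 → 64 → 32 → 16 → 8 → 4 → 2 → 1
Total steps = 44

44 steps


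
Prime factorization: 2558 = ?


2558 / 2 = 1279
1279 / 1279 = 1
2558 = 2 × 1279


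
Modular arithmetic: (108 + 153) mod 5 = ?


108 + 153 = 261
261 mod 5 = 1


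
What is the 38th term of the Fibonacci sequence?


Sequence: 1, 1, 2, 3, 5, 8, 13, 21, 34, 55, 89, 144, 233, 377, 610, 987, 1597, 2584, 4181, 6765, 10946, 17711, 28657, 46368, 75025, 121393, 196418, 317811, 514229, 832040, 1346269, 2178309, 3524578, 5702887, 9227465, 14930352, 24157817, 39088169
F(38) = 39088169


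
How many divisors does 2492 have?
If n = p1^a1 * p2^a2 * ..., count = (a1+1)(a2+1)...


2492 = 2^2 × 7^1 × 89^1
d(2492) = (2+1) × (1+1) × (1+1) = 12

12 divisors


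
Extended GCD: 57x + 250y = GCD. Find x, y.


Tabular extended Euclidean (each row: r = 57*s + 250*t):
r=57, s=1, t=0
r=250, s=0, t=1
q=0: r=57, s=1, t=0   [57*(1) + 250*(0) = 57]
q=4: r=22, s=-4, t=1   [57*(-4) + 250*(1) = 22]
q=2: r=13, s=9, t=-2   [57*(9) + 250*(-2) = 13]
q=1: r=9, s=-13, t=3   [57*(-13) + 250*(3) = 9]
q=1: r=4, s=22, t=-5   [57*(22) + 250*(-5) = 4]
q=2: r=1, s=-57, t=13   [57*(-57) + 250*(13) = 1]
q=4: r=0, s=250, t=-57   [57*(250) + 250*(-57) = 0]
GCD = 1; from the row with r=1: x=-57, y=13
Check: 57*(-57) + 250*(13) = -3249 + 3250 = 1

GCD = 1, x = -57, y = 13


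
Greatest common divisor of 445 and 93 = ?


445 = 4 * 93 + 73
93 = 1 * 73 + 20
73 = 3 * 20 + 13
20 = 1 * 13 + 7
13 = 1 * 7 + 6
7 = 1 * 6 + 1
6 = 6 * 1 + 0
GCD = 1


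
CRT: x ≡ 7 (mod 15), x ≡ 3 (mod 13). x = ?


M = 15*13 = 195
M1 = M/15 = 13, M2 = M/13 = 15
M1^(-1) mod 15 = 7, M2^(-1) mod 13 = 7
x = 7*13*7 + 3*15*7 = 952
952 mod 195 = 172
Check: 172 mod 15 = 7 ✓, 172 mod 13 = 3 ✓

x ≡ 172 (mod 195)


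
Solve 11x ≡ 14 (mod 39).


GCD(11, 39) = 1, unique solution
a^(-1) mod 39 = 32
x = 32 * 14 mod 39 = 19

x ≡ 19 (mod 39)


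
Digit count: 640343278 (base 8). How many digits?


640343278 in base 8 = 4612556356
Number of digits = 10

10 digits (base 8)


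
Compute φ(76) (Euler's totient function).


76 = 2^2 × 19
Prime factors: 2, 19
φ(76) = 76 × (1-1/2) × (1-1/19)
= 76 × 1/2 × 18/19 = 36

φ(76) = 36


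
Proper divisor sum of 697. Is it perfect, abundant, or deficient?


Proper divisors: 1, 17, 41
Sum = 1 + 17 + 41 = 59
59 < 697 → deficient

s(697) = 59 (deficient)


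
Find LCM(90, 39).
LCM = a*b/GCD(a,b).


GCD(90, 39) = 3
LCM = 90*39/3 = 3510/3 = 1170

LCM = 1170


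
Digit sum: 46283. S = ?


4 + 6 + 2 + 8 + 3 = 23


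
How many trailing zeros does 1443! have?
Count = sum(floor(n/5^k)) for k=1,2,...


floor(1443/5) = 288
floor(1443/25) = 57
floor(1443/125) = 11
floor(1443/625) = 2
Total = 358

358 trailing zeros


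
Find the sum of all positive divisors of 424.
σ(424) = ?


Divisors of 424: 1, 2, 4, 8, 53, 106, 212, 424
Sum = 1 + 2 + 4 + 8 + 53 + 106 + 212 + 424 = 810

σ(424) = 810


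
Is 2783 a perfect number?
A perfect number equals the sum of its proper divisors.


Proper divisors of 2783: 1, 11, 23, 121, 253
Sum = 1 + 11 + 23 + 121 + 253 = 409

No, 2783 is not perfect (409 ≠ 2783)


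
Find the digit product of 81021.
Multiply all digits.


8 × 1 × 0 × 2 × 1 = 0


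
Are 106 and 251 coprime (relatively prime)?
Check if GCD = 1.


Euclidean algorithm:
251 = 2 * 106 + 39
106 = 2 * 39 + 28
39 = 1 * 28 + 11
28 = 2 * 11 + 6
11 = 1 * 6 + 5
6 = 1 * 5 + 1
5 = 5 * 1 + 0
GCD(106, 251) = 1

Yes, coprime (GCD = 1)


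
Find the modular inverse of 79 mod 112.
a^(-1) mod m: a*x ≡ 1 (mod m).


Use the extended Euclidean algorithm on (112, 79); each row r = 112*s + 79*t:
r=112, s=1, t=0
r=79, s=0, t=1
q=1: r=33, s=1, t=-1   [112*(1) + 79*(-1) = 33]
q=2: r=13, s=-2, t=3   [112*(-2) + 79*(3) = 13]
q=2: r=7, s=5, t=-7   [112*(5) + 79*(-7) = 7]
q=1: r=6, s=-7, t=10   [112*(-7) + 79*(10) = 6]
q=1: r=1, s=12, t=-17   [112*(12) + 79*(-17) = 1]
q=6: r=0, s=-79, t=112   [112*(-79) + 79*(112) = 0]
GCD = 1 with t = -17, so 79*(-17) ≡ 1 (mod 112)
Inverse = -17 mod 112 = 95
Check: 79 * 95 = 7505 ≡ 1 (mod 112)

79^(-1) ≡ 95 (mod 112)


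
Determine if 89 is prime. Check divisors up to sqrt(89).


Check divisors up to sqrt(89) = 9.4340
No divisors found.
89 is prime.

Yes, 89 is prime


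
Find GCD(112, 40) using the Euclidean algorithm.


112 = 2 * 40 + 32
40 = 1 * 32 + 8
32 = 4 * 8 + 0
GCD = 8


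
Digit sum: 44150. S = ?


4 + 4 + 1 + 5 + 0 = 14


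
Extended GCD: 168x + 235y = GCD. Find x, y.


Tabular extended Euclidean (each row: r = 168*s + 235*t):
r=168, s=1, t=0
r=235, s=0, t=1
q=0: r=168, s=1, t=0   [168*(1) + 235*(0) = 168]
q=1: r=67, s=-1, t=1   [168*(-1) + 235*(1) = 67]
q=2: r=34, s=3, t=-2   [168*(3) + 235*(-2) = 34]
q=1: r=33, s=-4, t=3   [168*(-4) + 235*(3) = 33]
q=1: r=1, s=7, t=-5   [168*(7) + 235*(-5) = 1]
q=33: r=0, s=-235, t=168   [168*(-235) + 235*(168) = 0]
GCD = 1; from the row with r=1: x=7, y=-5
Check: 168*(7) + 235*(-5) = 1176 - 1175 = 1

GCD = 1, x = 7, y = -5


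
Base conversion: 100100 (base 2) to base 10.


100100 (base 2) = 36 (decimal)
36 (decimal) = 36 (base 10)


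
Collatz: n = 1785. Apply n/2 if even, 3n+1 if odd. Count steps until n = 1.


1785 → 5356 → 2678 → 1339 → 4018 → 2009 → 6028 → 3014 → 1507 → 4522 → 2261 → 6784 → 3392 → 1696 → 848 → 424 → 212 → 106 → 53 → 160 → 80 → 40 → 20 → 10 → 5 → 16 → 8 → 4 → 2 → 1
Total steps = 29

29 steps


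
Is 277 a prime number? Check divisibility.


Check divisors up to sqrt(277) = 16.6433
No divisors found.
277 is prime.

Yes, 277 is prime


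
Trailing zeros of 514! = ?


floor(514/5) = 102
floor(514/25) = 20
floor(514/125) = 4
Total = 126

126 trailing zeros


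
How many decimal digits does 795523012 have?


795523012 has 9 digits in base 10
floor(log10(795523012)) + 1 = floor(8.9007) + 1 = 9

9 digits (base 10)


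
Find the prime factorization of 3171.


3171 / 3 = 1057
1057 / 7 = 151
151 / 151 = 1
3171 = 3 × 7 × 151


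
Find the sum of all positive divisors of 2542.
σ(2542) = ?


Divisors of 2542: 1, 2, 31, 41, 62, 82, 1271, 2542
Sum = 1 + 2 + 31 + 41 + 62 + 82 + 1271 + 2542 = 4032

σ(2542) = 4032


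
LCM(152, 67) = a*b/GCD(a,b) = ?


GCD(152, 67) = 1
LCM = 152*67/1 = 10184/1 = 10184

LCM = 10184


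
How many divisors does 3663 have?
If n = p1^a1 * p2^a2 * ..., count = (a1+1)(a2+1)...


3663 = 3^2 × 11^1 × 37^1
d(3663) = (2+1) × (1+1) × (1+1) = 12

12 divisors


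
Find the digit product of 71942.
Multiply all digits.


7 × 1 × 9 × 4 × 2 = 504


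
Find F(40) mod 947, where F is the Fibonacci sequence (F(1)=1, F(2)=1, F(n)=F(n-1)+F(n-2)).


F(k) mod 947 for k=1..40:
1, 1, 2, 3, 5, 8, 13, 21, 34, 55, 89, 144, 233, 377, 610, 40, 650, 690, 393, 136, 529, 665, 247, 912, 212, 177, 389, 566, 8, 574, 582, 209, 791, 53, 844, 897, 794, 744, 591, 388
F(40) mod 947 = 388


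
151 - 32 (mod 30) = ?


151 - 32 = 119
119 mod 30 = 29


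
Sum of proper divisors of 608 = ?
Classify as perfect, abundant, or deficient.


Proper divisors: 1, 2, 4, 8, 16, 19, 32, 38, 76, 152, 304
Sum = 1 + 2 + 4 + 8 + 16 + 19 + 32 + 38 + 76 + 152 + 304 = 652
652 > 608 → abundant

s(608) = 652 (abundant)


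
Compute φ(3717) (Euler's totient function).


3717 = 3^2 × 7 × 59
Prime factors: 3, 7, 59
φ(3717) = 3717 × (1-1/3) × (1-1/7) × (1-1/59)
= 3717 × 2/3 × 6/7 × 58/59 = 2088

φ(3717) = 2088


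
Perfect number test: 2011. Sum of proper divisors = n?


Proper divisors of 2011: 1
Sum = 1 = 1

No, 2011 is not perfect (1 ≠ 2011)


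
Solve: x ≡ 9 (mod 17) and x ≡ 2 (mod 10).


M = 17*10 = 170
M1 = M/17 = 10, M2 = M/10 = 17
M1^(-1) mod 17 = 12, M2^(-1) mod 10 = 3
x = 9*10*12 + 2*17*3 = 1182
1182 mod 170 = 162
Check: 162 mod 17 = 9 ✓, 162 mod 10 = 2 ✓

x ≡ 162 (mod 170)


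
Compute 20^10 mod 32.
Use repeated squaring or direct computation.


20^1 mod 32 = 20
20^2 mod 32 = 16
20^3 mod 32 = 0
20^4 mod 32 = 0
20^5 mod 32 = 0
20^6 mod 32 = 0
20^7 mod 32 = 0
20^8 mod 32 = 0
20^9 mod 32 = 0
20^10 mod 32 = 0


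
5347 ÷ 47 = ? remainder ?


5347 = 47 * 113 + 36
Check: 5311 + 36 = 5347

q = 113, r = 36


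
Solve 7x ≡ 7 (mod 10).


GCD(7, 10) = 1, unique solution
a^(-1) mod 10 = 3
x = 3 * 7 mod 10 = 1

x ≡ 1 (mod 10)


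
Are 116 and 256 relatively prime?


Euclidean algorithm:
256 = 2 * 116 + 24
116 = 4 * 24 + 20
24 = 1 * 20 + 4
20 = 5 * 4 + 0
GCD(116, 256) = 4

No, not coprime (GCD = 4)


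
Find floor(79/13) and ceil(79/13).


79/13 = 6.0769
floor = 6
ceil = 7

floor = 6, ceil = 7


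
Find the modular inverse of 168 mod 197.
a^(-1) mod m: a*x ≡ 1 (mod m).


Use the extended Euclidean algorithm on (197, 168); each row r = 197*s + 168*t:
r=197, s=1, t=0
r=168, s=0, t=1
q=1: r=29, s=1, t=-1   [197*(1) + 168*(-1) = 29]
q=5: r=23, s=-5, t=6   [197*(-5) + 168*(6) = 23]
q=1: r=6, s=6, t=-7   [197*(6) + 168*(-7) = 6]
q=3: r=5, s=-23, t=27   [197*(-23) + 168*(27) = 5]
q=1: r=1, s=29, t=-34   [197*(29) + 168*(-34) = 1]
q=5: r=0, s=-168, t=197   [197*(-168) + 168*(197) = 0]
GCD = 1 with t = -34, so 168*(-34) ≡ 1 (mod 197)
Inverse = -34 mod 197 = 163
Check: 168 * 163 = 27384 ≡ 1 (mod 197)

168^(-1) ≡ 163 (mod 197)


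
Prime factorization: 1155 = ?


1155 / 3 = 385
385 / 5 = 77
77 / 7 = 11
11 / 11 = 1
1155 = 3 × 5 × 7 × 11


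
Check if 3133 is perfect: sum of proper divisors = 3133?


Proper divisors of 3133: 1, 13, 241
Sum = 1 + 13 + 241 = 255

No, 3133 is not perfect (255 ≠ 3133)


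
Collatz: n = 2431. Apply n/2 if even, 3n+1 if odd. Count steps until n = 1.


2431 → 7294 → 3647 → 10942 → 5471 → 16414 → 8207 → 24622 → 12311 → 36934 → 18467 → 55402 → 27701 → 83104 → 41552 → 20776 → 10388 → 5194 → 2597 → 7792 → 3896 → 1948 → 974 → 487 → 1462 → 731 → 2194 → 1097 → 3292 → 1646 → 823 → 2470 → 1235 → 3706 → 1853 → 5560 → 2780 → 1390 → 695 → 2086 → 1043 → 3130 → 1565 → 4696 → 2348 → 1174 → 587 → 1762 → 881 → 2644 → 1322 → 661 → 1984 → 992 → 496 → 248 → 124 → 62 → 31 → 94 → 47 → 142 → 71 → 214 → 107 → 322 → 161 → 484 → 242 → 121 → 364 → 182 → 91 → 274 → 137 → 412 → 206 → 103 → 310 → 155 → 466 → 233 → 700 → 350 → 175 → 526 → 263 → 790 → 395 → 1186 → 593 → 1780 → 890 → 445 → 1336 → 668 → 334 → 167 → 502 → 251 → 754 → 377 → 1132 → 566 → 283 → 850 → 425 → 1276 → 638 → 319 → 958 → 479 → 1438 → 719 → 2158 → 1079 → 3238 → 1619 → 4858 → 2429 → 7288 → 3644 → 1822 → 911 → 2734 → 1367 → 4102 → 2051 → 6154 → 3077 → 9232 → 4616 → 2308 → 1154 → 577 → 1732 → 866 → 433 → 1300 → 650 → 325 → 976 → 488 → 244 → 122 → 61 → 184 → 92 → 46 → 23 → 70 → 35 → 106 → 53 → 160 → 80 → 40 → 20 → 10 → 5 → 16 → 8 → 4 → 2 → 1
Total steps = 164

164 steps


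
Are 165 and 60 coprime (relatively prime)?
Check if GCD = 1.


Euclidean algorithm:
165 = 2 * 60 + 45
60 = 1 * 45 + 15
45 = 3 * 15 + 0
GCD(165, 60) = 15

No, not coprime (GCD = 15)


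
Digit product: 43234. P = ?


4 × 3 × 2 × 3 × 4 = 288


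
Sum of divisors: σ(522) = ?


Divisors of 522: 1, 2, 3, 6, 9, 18, 29, 58, 87, 174, 261, 522
Sum = 1 + 2 + 3 + 6 + 9 + 18 + 29 + 58 + 87 + 174 + 261 + 522 = 1170

σ(522) = 1170


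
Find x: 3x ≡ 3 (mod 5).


GCD(3, 5) = 1, unique solution
a^(-1) mod 5 = 2
x = 2 * 3 mod 5 = 1

x ≡ 1 (mod 5)


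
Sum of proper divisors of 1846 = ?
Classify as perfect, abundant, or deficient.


Proper divisors: 1, 2, 13, 26, 71, 142, 923
Sum = 1 + 2 + 13 + 26 + 71 + 142 + 923 = 1178
1178 < 1846 → deficient

s(1846) = 1178 (deficient)


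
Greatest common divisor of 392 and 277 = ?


392 = 1 * 277 + 115
277 = 2 * 115 + 47
115 = 2 * 47 + 21
47 = 2 * 21 + 5
21 = 4 * 5 + 1
5 = 5 * 1 + 0
GCD = 1


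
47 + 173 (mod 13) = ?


47 + 173 = 220
220 mod 13 = 12


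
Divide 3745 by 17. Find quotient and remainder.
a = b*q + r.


3745 = 17 * 220 + 5
Check: 3740 + 5 = 3745

q = 220, r = 5


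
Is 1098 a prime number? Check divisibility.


1098 / 2 = 549 (exact division)
1098 is NOT prime.

No, 1098 is not prime


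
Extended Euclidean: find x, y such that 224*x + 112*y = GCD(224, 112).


Tabular extended Euclidean (each row: r = 224*s + 112*t):
r=224, s=1, t=0
r=112, s=0, t=1
q=2: r=0, s=1, t=-2   [224*(1) + 112*(-2) = 0]
GCD = 112; from the row with r=112: x=0, y=1
Check: 224*(0) + 112*(1) = 0 + 112 = 112

GCD = 112, x = 0, y = 1


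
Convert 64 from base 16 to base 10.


64 (base 16) = 100 (decimal)
100 (decimal) = 100 (base 10)


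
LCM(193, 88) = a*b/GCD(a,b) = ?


GCD(193, 88) = 1
LCM = 193*88/1 = 16984/1 = 16984

LCM = 16984


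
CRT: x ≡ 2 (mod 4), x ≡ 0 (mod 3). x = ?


M = 4*3 = 12
M1 = M/4 = 3, M2 = M/3 = 4
M1^(-1) mod 4 = 3, M2^(-1) mod 3 = 1
x = 2*3*3 + 0*4*1 = 18
18 mod 12 = 6
Check: 6 mod 4 = 2 ✓, 6 mod 3 = 0 ✓

x ≡ 6 (mod 12)


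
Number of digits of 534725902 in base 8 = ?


534725902 in base 8 = 3767642416
Number of digits = 10

10 digits (base 8)


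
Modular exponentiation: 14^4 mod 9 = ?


14^1 mod 9 = 5
14^2 mod 9 = 7
14^3 mod 9 = 8
14^4 mod 9 = 4


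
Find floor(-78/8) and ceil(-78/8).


-78/8 = -9.7500
floor = -10
ceil = -9

floor = -10, ceil = -9


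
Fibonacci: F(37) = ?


Sequence: 1, 1, 2, 3, 5, 8, 13, 21, 34, 55, 89, 144, 233, 377, 610, 987, 1597, 2584, 4181, 6765, 10946, 17711, 28657, 46368, 75025, 121393, 196418, 317811, 514229, 832040, 1346269, 2178309, 3524578, 5702887, 9227465, 14930352, 24157817
F(37) = 24157817


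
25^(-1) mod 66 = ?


Use the extended Euclidean algorithm on (66, 25); each row r = 66*s + 25*t:
r=66, s=1, t=0
r=25, s=0, t=1
q=2: r=16, s=1, t=-2   [66*(1) + 25*(-2) = 16]
q=1: r=9, s=-1, t=3   [66*(-1) + 25*(3) = 9]
q=1: r=7, s=2, t=-5   [66*(2) + 25*(-5) = 7]
q=1: r=2, s=-3, t=8   [66*(-3) + 25*(8) = 2]
q=3: r=1, s=11, t=-29   [66*(11) + 25*(-29) = 1]
q=2: r=0, s=-25, t=66   [66*(-25) + 25*(66) = 0]
GCD = 1 with t = -29, so 25*(-29) ≡ 1 (mod 66)
Inverse = -29 mod 66 = 37
Check: 25 * 37 = 925 ≡ 1 (mod 66)

25^(-1) ≡ 37 (mod 66)


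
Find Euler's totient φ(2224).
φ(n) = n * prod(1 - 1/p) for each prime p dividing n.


2224 = 2^4 × 139
Prime factors: 2, 139
φ(2224) = 2224 × (1-1/2) × (1-1/139)
= 2224 × 1/2 × 138/139 = 1104

φ(2224) = 1104


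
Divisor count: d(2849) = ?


2849 = 7^1 × 11^1 × 37^1
d(2849) = (1+1) × (1+1) × (1+1) = 8

8 divisors


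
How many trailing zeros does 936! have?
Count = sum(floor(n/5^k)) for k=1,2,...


floor(936/5) = 187
floor(936/25) = 37
floor(936/125) = 7
floor(936/625) = 1
Total = 232

232 trailing zeros


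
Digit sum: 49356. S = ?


4 + 9 + 3 + 5 + 6 = 27


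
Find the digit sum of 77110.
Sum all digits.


7 + 7 + 1 + 1 + 0 = 16


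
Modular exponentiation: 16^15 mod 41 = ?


16^1 mod 41 = 16
16^2 mod 41 = 10
16^3 mod 41 = 37
16^4 mod 41 = 18
16^5 mod 41 = 1
16^6 mod 41 = 16
16^7 mod 41 = 10
16^8 mod 41 = 37
16^9 mod 41 = 18
16^10 mod 41 = 1
16^11 mod 41 = 16
16^12 mod 41 = 10
16^13 mod 41 = 37
16^14 mod 41 = 18
16^15 mod 41 = 1


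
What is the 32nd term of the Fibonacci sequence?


Sequence: 1, 1, 2, 3, 5, 8, 13, 21, 34, 55, 89, 144, 233, 377, 610, 987, 1597, 2584, 4181, 6765, 10946, 17711, 28657, 46368, 75025, 121393, 196418, 317811, 514229, 832040, 1346269, 2178309
F(32) = 2178309


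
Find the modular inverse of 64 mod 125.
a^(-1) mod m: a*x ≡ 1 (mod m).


Use the extended Euclidean algorithm on (125, 64); each row r = 125*s + 64*t:
r=125, s=1, t=0
r=64, s=0, t=1
q=1: r=61, s=1, t=-1   [125*(1) + 64*(-1) = 61]
q=1: r=3, s=-1, t=2   [125*(-1) + 64*(2) = 3]
q=20: r=1, s=21, t=-41   [125*(21) + 64*(-41) = 1]
q=3: r=0, s=-64, t=125   [125*(-64) + 64*(125) = 0]
GCD = 1 with t = -41, so 64*(-41) ≡ 1 (mod 125)
Inverse = -41 mod 125 = 84
Check: 64 * 84 = 5376 ≡ 1 (mod 125)

64^(-1) ≡ 84 (mod 125)


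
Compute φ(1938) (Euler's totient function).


1938 = 2 × 3 × 17 × 19
Prime factors: 2, 3, 17, 19
φ(1938) = 1938 × (1-1/2) × (1-1/3) × (1-1/17) × (1-1/19)
= 1938 × 1/2 × 2/3 × 16/17 × 18/19 = 576

φ(1938) = 576


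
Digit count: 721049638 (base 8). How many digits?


721049638 in base 8 = 5276454046
Number of digits = 10

10 digits (base 8)


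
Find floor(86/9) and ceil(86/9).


86/9 = 9.5556
floor = 9
ceil = 10

floor = 9, ceil = 10


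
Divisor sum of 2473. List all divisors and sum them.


Divisors of 2473: 1, 2473
Sum = 1 + 2473 = 2474

σ(2473) = 2474


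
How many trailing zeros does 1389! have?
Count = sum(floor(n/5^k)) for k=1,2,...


floor(1389/5) = 277
floor(1389/25) = 55
floor(1389/125) = 11
floor(1389/625) = 2
Total = 345

345 trailing zeros


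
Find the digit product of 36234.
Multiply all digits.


3 × 6 × 2 × 3 × 4 = 432


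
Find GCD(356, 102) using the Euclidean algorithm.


356 = 3 * 102 + 50
102 = 2 * 50 + 2
50 = 25 * 2 + 0
GCD = 2


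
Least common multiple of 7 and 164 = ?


GCD(7, 164) = 1
LCM = 7*164/1 = 1148/1 = 1148

LCM = 1148


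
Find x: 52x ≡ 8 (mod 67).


GCD(52, 67) = 1, unique solution
a^(-1) mod 67 = 58
x = 58 * 8 mod 67 = 62

x ≡ 62 (mod 67)


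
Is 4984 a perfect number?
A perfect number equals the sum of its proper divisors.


Proper divisors of 4984: 1, 2, 4, 7, 8, 14, 28, 56, 89, 178, 356, 623, 712, 1246, 2492
Sum = 1 + 2 + 4 + 7 + 8 + 14 + 28 + 56 + 89 + 178 + 356 + 623 + 712 + 1246 + 2492 = 5816

No, 4984 is not perfect (5816 ≠ 4984)


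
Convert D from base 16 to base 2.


D (base 16) = 13 (decimal)
13 (decimal) = 1101 (base 2)


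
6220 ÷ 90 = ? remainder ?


6220 = 90 * 69 + 10
Check: 6210 + 10 = 6220

q = 69, r = 10


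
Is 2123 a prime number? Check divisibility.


2123 / 11 = 193 (exact division)
2123 is NOT prime.

No, 2123 is not prime


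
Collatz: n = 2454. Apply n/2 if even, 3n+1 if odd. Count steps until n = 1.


2454 → 1227 → 3682 → 1841 → 5524 → 2762 → 1381 → 4144 → 2072 → 1036 → 518 → 259 → 778 → 389 → 1168 → 584 → 292 → 146 → 73 → 220 → 110 → 55 → 166 → 83 → 250 → 125 → 376 → 188 → 94 → 47 → 142 → 71 → 214 → 107 → 322 → 161 → 484 → 242 → 121 → 364 → 182 → 91 → 274 → 137 → 412 → 206 → 103 → 310 → 155 → 466 → 233 → 700 → 350 → 175 → 526 → 263 → 790 → 395 → 1186 → 593 → 1780 → 890 → 445 → 1336 → 668 → 334 → 167 → 502 → 251 → 754 → 377 → 1132 → 566 → 283 → 850 → 425 → 1276 → 638 → 319 → 958 → 479 → 1438 → 719 → 2158 → 1079 → 3238 → 1619 → 4858 → 2429 → 7288 → 3644 → 1822 → 911 → 2734 → 1367 → 4102 → 2051 → 6154 → 3077 → 9232 → 4616 → 2308 → 1154 → 577 → 1732 → 866 → 433 → 1300 → 650 → 325 → 976 → 488 → 244 → 122 → 61 → 184 → 92 → 46 → 23 → 70 → 35 → 106 → 53 → 160 → 80 → 40 → 20 → 10 → 5 → 16 → 8 → 4 → 2 → 1
Total steps = 133

133 steps


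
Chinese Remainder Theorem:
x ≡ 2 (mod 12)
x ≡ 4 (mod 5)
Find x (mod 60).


M = 12*5 = 60
M1 = M/12 = 5, M2 = M/5 = 12
M1^(-1) mod 12 = 5, M2^(-1) mod 5 = 3
x = 2*5*5 + 4*12*3 = 194
194 mod 60 = 14
Check: 14 mod 12 = 2 ✓, 14 mod 5 = 4 ✓

x ≡ 14 (mod 60)


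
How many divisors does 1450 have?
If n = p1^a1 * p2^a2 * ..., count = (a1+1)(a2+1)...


1450 = 2^1 × 5^2 × 29^1
d(1450) = (1+1) × (2+1) × (1+1) = 12

12 divisors


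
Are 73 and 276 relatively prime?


Euclidean algorithm:
276 = 3 * 73 + 57
73 = 1 * 57 + 16
57 = 3 * 16 + 9
16 = 1 * 9 + 7
9 = 1 * 7 + 2
7 = 3 * 2 + 1
2 = 2 * 1 + 0
GCD(73, 276) = 1

Yes, coprime (GCD = 1)


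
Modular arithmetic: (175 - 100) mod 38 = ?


175 - 100 = 75
75 mod 38 = 37


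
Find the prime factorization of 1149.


1149 / 3 = 383
383 / 383 = 1
1149 = 3 × 383


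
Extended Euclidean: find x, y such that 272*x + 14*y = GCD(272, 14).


Tabular extended Euclidean (each row: r = 272*s + 14*t):
r=272, s=1, t=0
r=14, s=0, t=1
q=19: r=6, s=1, t=-19   [272*(1) + 14*(-19) = 6]
q=2: r=2, s=-2, t=39   [272*(-2) + 14*(39) = 2]
q=3: r=0, s=7, t=-136   [272*(7) + 14*(-136) = 0]
GCD = 2; from the row with r=2: x=-2, y=39
Check: 272*(-2) + 14*(39) = -544 + 546 = 2

GCD = 2, x = -2, y = 39


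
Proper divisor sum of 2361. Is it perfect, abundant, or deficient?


Proper divisors: 1, 3, 787
Sum = 1 + 3 + 787 = 791
791 < 2361 → deficient

s(2361) = 791 (deficient)


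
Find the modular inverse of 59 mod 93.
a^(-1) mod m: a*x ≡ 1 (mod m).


Use the extended Euclidean algorithm on (93, 59); each row r = 93*s + 59*t:
r=93, s=1, t=0
r=59, s=0, t=1
q=1: r=34, s=1, t=-1   [93*(1) + 59*(-1) = 34]
q=1: r=25, s=-1, t=2   [93*(-1) + 59*(2) = 25]
q=1: r=9, s=2, t=-3   [93*(2) + 59*(-3) = 9]
q=2: r=7, s=-5, t=8   [93*(-5) + 59*(8) = 7]
q=1: r=2, s=7, t=-11   [93*(7) + 59*(-11) = 2]
q=3: r=1, s=-26, t=41   [93*(-26) + 59*(41) = 1]
q=2: r=0, s=59, t=-93   [93*(59) + 59*(-93) = 0]
GCD = 1 with t = 41, so 59*(41) ≡ 1 (mod 93)
Inverse = 41 mod 93 = 41
Check: 59 * 41 = 2419 ≡ 1 (mod 93)

59^(-1) ≡ 41 (mod 93)


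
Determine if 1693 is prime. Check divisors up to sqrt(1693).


Check divisors up to sqrt(1693) = 41.1461
No divisors found.
1693 is prime.

Yes, 1693 is prime


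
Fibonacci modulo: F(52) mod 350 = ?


F(k) mod 350 for k=1..52:
1, 1, 2, 3, 5, 8, 13, 21, 34, 55, 89, 144, 233, 27, 260, 287, 197, 134, 331, 115, 96, 211, 307, 168, 125, 293, 68, 11, 79, 90, 169, 259, 78, 337, 65, 52, 117, 169, 286, 105, 41, 146, 187, 333, 170, 153, 323, 126, 99, 225, 324, 199
F(52) mod 350 = 199


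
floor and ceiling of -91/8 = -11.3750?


-91/8 = -11.3750
floor = -12
ceil = -11

floor = -12, ceil = -11


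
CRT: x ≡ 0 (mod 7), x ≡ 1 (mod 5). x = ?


M = 7*5 = 35
M1 = M/7 = 5, M2 = M/5 = 7
M1^(-1) mod 7 = 3, M2^(-1) mod 5 = 3
x = 0*5*3 + 1*7*3 = 21
21 mod 35 = 21
Check: 21 mod 7 = 0 ✓, 21 mod 5 = 1 ✓

x ≡ 21 (mod 35)


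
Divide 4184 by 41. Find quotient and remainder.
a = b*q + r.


4184 = 41 * 102 + 2
Check: 4182 + 2 = 4184

q = 102, r = 2


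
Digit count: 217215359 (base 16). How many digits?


217215359 in base 16 = CF2717F
Number of digits = 7

7 digits (base 16)


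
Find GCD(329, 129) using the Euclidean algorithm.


329 = 2 * 129 + 71
129 = 1 * 71 + 58
71 = 1 * 58 + 13
58 = 4 * 13 + 6
13 = 2 * 6 + 1
6 = 6 * 1 + 0
GCD = 1


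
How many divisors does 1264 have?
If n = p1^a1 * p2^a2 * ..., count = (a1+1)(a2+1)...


1264 = 2^4 × 79^1
d(1264) = (4+1) × (1+1) = 10

10 divisors


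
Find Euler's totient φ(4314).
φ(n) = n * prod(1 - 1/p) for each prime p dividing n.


4314 = 2 × 3 × 719
Prime factors: 2, 3, 719
φ(4314) = 4314 × (1-1/2) × (1-1/3) × (1-1/719)
= 4314 × 1/2 × 2/3 × 718/719 = 1436

φ(4314) = 1436


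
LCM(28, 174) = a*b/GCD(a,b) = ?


GCD(28, 174) = 2
LCM = 28*174/2 = 4872/2 = 2436

LCM = 2436


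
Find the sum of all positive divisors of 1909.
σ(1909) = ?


Divisors of 1909: 1, 23, 83, 1909
Sum = 1 + 23 + 83 + 1909 = 2016

σ(1909) = 2016


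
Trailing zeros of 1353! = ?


floor(1353/5) = 270
floor(1353/25) = 54
floor(1353/125) = 10
floor(1353/625) = 2
Total = 336

336 trailing zeros


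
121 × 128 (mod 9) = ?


121 × 128 = 15488
15488 mod 9 = 8


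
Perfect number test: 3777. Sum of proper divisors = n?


Proper divisors of 3777: 1, 3, 1259
Sum = 1 + 3 + 1259 = 1263

No, 3777 is not perfect (1263 ≠ 3777)


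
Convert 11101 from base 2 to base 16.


11101 (base 2) = 29 (decimal)
29 (decimal) = 1D (base 16)


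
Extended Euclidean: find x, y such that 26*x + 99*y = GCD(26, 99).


Tabular extended Euclidean (each row: r = 26*s + 99*t):
r=26, s=1, t=0
r=99, s=0, t=1
q=0: r=26, s=1, t=0   [26*(1) + 99*(0) = 26]
q=3: r=21, s=-3, t=1   [26*(-3) + 99*(1) = 21]
q=1: r=5, s=4, t=-1   [26*(4) + 99*(-1) = 5]
q=4: r=1, s=-19, t=5   [26*(-19) + 99*(5) = 1]
q=5: r=0, s=99, t=-26   [26*(99) + 99*(-26) = 0]
GCD = 1; from the row with r=1: x=-19, y=5
Check: 26*(-19) + 99*(5) = -494 + 495 = 1

GCD = 1, x = -19, y = 5


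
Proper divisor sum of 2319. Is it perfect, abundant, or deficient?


Proper divisors: 1, 3, 773
Sum = 1 + 3 + 773 = 777
777 < 2319 → deficient

s(2319) = 777 (deficient)


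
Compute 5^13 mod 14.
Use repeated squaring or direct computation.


5^1 mod 14 = 5
5^2 mod 14 = 11
5^3 mod 14 = 13
5^4 mod 14 = 9
5^5 mod 14 = 3
5^6 mod 14 = 1
5^7 mod 14 = 5
5^8 mod 14 = 11
5^9 mod 14 = 13
5^10 mod 14 = 9
5^11 mod 14 = 3
5^12 mod 14 = 1
5^13 mod 14 = 5


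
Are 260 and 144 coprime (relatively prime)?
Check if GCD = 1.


Euclidean algorithm:
260 = 1 * 144 + 116
144 = 1 * 116 + 28
116 = 4 * 28 + 4
28 = 7 * 4 + 0
GCD(260, 144) = 4

No, not coprime (GCD = 4)


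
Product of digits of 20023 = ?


2 × 0 × 0 × 2 × 3 = 0


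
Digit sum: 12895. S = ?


1 + 2 + 8 + 9 + 5 = 25


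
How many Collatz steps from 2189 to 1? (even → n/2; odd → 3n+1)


2189 → 6568 → 3284 → 1642 → 821 → 2464 → 1232 → 616 → 308 → 154 → 77 → 232 → 116 → 58 → 29 → 88 → 44 → 22 → 11 → 34 → 17 → 52 → 26 → 13 → 40 → 20 → 10 → 5 → 16 → 8 → 4 → 2 → 1
Total steps = 32

32 steps


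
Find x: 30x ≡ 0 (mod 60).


GCD(30, 60) = 30 divides 0
Divide: 1x ≡ 0 (mod 2)
x ≡ 0 (mod 2)


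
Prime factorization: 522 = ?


522 / 2 = 261
261 / 3 = 87
87 / 3 = 29
29 / 29 = 1
522 = 2 × 3^2 × 29


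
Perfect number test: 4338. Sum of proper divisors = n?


Proper divisors of 4338: 1, 2, 3, 6, 9, 18, 241, 482, 723, 1446, 2169
Sum = 1 + 2 + 3 + 6 + 9 + 18 + 241 + 482 + 723 + 1446 + 2169 = 5100

No, 4338 is not perfect (5100 ≠ 4338)


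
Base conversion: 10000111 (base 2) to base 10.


10000111 (base 2) = 135 (decimal)
135 (decimal) = 135 (base 10)


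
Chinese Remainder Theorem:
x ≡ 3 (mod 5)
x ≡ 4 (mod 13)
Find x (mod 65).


M = 5*13 = 65
M1 = M/5 = 13, M2 = M/13 = 5
M1^(-1) mod 5 = 2, M2^(-1) mod 13 = 8
x = 3*13*2 + 4*5*8 = 238
238 mod 65 = 43
Check: 43 mod 5 = 3 ✓, 43 mod 13 = 4 ✓

x ≡ 43 (mod 65)


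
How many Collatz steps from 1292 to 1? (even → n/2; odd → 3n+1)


1292 → 646 → 323 → 970 → 485 → 1456 → 728 → 364 → 182 → 91 → 274 → 137 → 412 → 206 → 103 → 310 → 155 → 466 → 233 → 700 → 350 → 175 → 526 → 263 → 790 → 395 → 1186 → 593 → 1780 → 890 → 445 → 1336 → 668 → 334 → 167 → 502 → 251 → 754 → 377 → 1132 → 566 → 283 → 850 → 425 → 1276 → 638 → 319 → 958 → 479 → 1438 → 719 → 2158 → 1079 → 3238 → 1619 → 4858 → 2429 → 7288 → 3644 → 1822 → 911 → 2734 → 1367 → 4102 → 2051 → 6154 → 3077 → 9232 → 4616 → 2308 → 1154 → 577 → 1732 → 866 → 433 → 1300 → 650 → 325 → 976 → 488 → 244 → 122 → 61 → 184 → 92 → 46 → 23 → 70 → 35 → 106 → 53 → 160 → 80 → 40 → 20 → 10 → 5 → 16 → 8 → 4 → 2 → 1
Total steps = 101

101 steps


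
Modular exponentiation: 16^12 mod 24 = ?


16^1 mod 24 = 16
16^2 mod 24 = 16
16^3 mod 24 = 16
16^4 mod 24 = 16
16^5 mod 24 = 16
16^6 mod 24 = 16
16^7 mod 24 = 16
16^8 mod 24 = 16
16^9 mod 24 = 16
16^10 mod 24 = 16
16^11 mod 24 = 16
16^12 mod 24 = 16


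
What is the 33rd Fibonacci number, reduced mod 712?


F(k) mod 712 for k=1..33:
1, 1, 2, 3, 5, 8, 13, 21, 34, 55, 89, 144, 233, 377, 610, 275, 173, 448, 621, 357, 266, 623, 177, 88, 265, 353, 618, 259, 165, 424, 589, 301, 178
F(33) mod 712 = 178


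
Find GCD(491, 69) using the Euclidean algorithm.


491 = 7 * 69 + 8
69 = 8 * 8 + 5
8 = 1 * 5 + 3
5 = 1 * 3 + 2
3 = 1 * 2 + 1
2 = 2 * 1 + 0
GCD = 1


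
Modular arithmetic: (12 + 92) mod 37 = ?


12 + 92 = 104
104 mod 37 = 30


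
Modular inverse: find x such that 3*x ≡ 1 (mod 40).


Use the extended Euclidean algorithm on (40, 3); each row r = 40*s + 3*t:
r=40, s=1, t=0
r=3, s=0, t=1
q=13: r=1, s=1, t=-13   [40*(1) + 3*(-13) = 1]
q=3: r=0, s=-3, t=40   [40*(-3) + 3*(40) = 0]
GCD = 1 with t = -13, so 3*(-13) ≡ 1 (mod 40)
Inverse = -13 mod 40 = 27
Check: 3 * 27 = 81 ≡ 1 (mod 40)

3^(-1) ≡ 27 (mod 40)


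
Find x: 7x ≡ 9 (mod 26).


GCD(7, 26) = 1, unique solution
a^(-1) mod 26 = 15
x = 15 * 9 mod 26 = 5

x ≡ 5 (mod 26)


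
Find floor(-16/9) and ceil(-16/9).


-16/9 = -1.7778
floor = -2
ceil = -1

floor = -2, ceil = -1


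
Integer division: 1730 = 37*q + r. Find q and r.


1730 = 37 * 46 + 28
Check: 1702 + 28 = 1730

q = 46, r = 28


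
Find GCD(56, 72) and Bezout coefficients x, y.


Tabular extended Euclidean (each row: r = 56*s + 72*t):
r=56, s=1, t=0
r=72, s=0, t=1
q=0: r=56, s=1, t=0   [56*(1) + 72*(0) = 56]
q=1: r=16, s=-1, t=1   [56*(-1) + 72*(1) = 16]
q=3: r=8, s=4, t=-3   [56*(4) + 72*(-3) = 8]
q=2: r=0, s=-9, t=7   [56*(-9) + 72*(7) = 0]
GCD = 8; from the row with r=8: x=4, y=-3
Check: 56*(4) + 72*(-3) = 224 - 216 = 8

GCD = 8, x = 4, y = -3


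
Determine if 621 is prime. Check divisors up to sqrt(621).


621 / 3 = 207 (exact division)
621 is NOT prime.

No, 621 is not prime


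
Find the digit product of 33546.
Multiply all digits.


3 × 3 × 5 × 4 × 6 = 1080


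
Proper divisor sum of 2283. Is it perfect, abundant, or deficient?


Proper divisors: 1, 3, 761
Sum = 1 + 3 + 761 = 765
765 < 2283 → deficient

s(2283) = 765 (deficient)


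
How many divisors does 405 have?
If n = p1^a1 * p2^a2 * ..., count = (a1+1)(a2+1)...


405 = 3^4 × 5^1
d(405) = (4+1) × (1+1) = 10

10 divisors


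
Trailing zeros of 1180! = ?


floor(1180/5) = 236
floor(1180/25) = 47
floor(1180/125) = 9
floor(1180/625) = 1
Total = 293

293 trailing zeros


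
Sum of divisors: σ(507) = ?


Divisors of 507: 1, 3, 13, 39, 169, 507
Sum = 1 + 3 + 13 + 39 + 169 + 507 = 732

σ(507) = 732


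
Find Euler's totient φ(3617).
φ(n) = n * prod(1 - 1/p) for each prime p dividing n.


3617 = 3617
Prime factors: 3617
φ(3617) = 3617 × (1-1/3617)
= 3617 × 3616/3617 = 3616

φ(3617) = 3616


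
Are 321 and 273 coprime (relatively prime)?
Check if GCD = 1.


Euclidean algorithm:
321 = 1 * 273 + 48
273 = 5 * 48 + 33
48 = 1 * 33 + 15
33 = 2 * 15 + 3
15 = 5 * 3 + 0
GCD(321, 273) = 3

No, not coprime (GCD = 3)


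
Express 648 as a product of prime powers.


648 / 2 = 324
324 / 2 = 162
162 / 2 = 81
81 / 3 = 27
27 / 3 = 9
9 / 3 = 3
3 / 3 = 1
648 = 2^3 × 3^4


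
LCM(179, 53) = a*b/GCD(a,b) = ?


GCD(179, 53) = 1
LCM = 179*53/1 = 9487/1 = 9487

LCM = 9487


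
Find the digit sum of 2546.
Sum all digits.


2 + 5 + 4 + 6 = 17


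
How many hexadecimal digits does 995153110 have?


995153110 in base 16 = 3B50D4D6
Number of digits = 8

8 digits (base 16)


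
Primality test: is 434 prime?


434 / 2 = 217 (exact division)
434 is NOT prime.

No, 434 is not prime


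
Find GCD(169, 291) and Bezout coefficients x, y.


Tabular extended Euclidean (each row: r = 169*s + 291*t):
r=169, s=1, t=0
r=291, s=0, t=1
q=0: r=169, s=1, t=0   [169*(1) + 291*(0) = 169]
q=1: r=122, s=-1, t=1   [169*(-1) + 291*(1) = 122]
q=1: r=47, s=2, t=-1   [169*(2) + 291*(-1) = 47]
q=2: r=28, s=-5, t=3   [169*(-5) + 291*(3) = 28]
q=1: r=19, s=7, t=-4   [169*(7) + 291*(-4) = 19]
q=1: r=9, s=-12, t=7   [169*(-12) + 291*(7) = 9]
q=2: r=1, s=31, t=-18   [169*(31) + 291*(-18) = 1]
q=9: r=0, s=-291, t=169   [169*(-291) + 291*(169) = 0]
GCD = 1; from the row with r=1: x=31, y=-18
Check: 169*(31) + 291*(-18) = 5239 - 5238 = 1

GCD = 1, x = 31, y = -18


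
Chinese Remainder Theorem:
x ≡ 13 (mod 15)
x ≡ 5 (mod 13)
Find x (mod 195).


M = 15*13 = 195
M1 = M/15 = 13, M2 = M/13 = 15
M1^(-1) mod 15 = 7, M2^(-1) mod 13 = 7
x = 13*13*7 + 5*15*7 = 1708
1708 mod 195 = 148
Check: 148 mod 15 = 13 ✓, 148 mod 13 = 5 ✓

x ≡ 148 (mod 195)


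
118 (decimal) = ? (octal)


118 (base 10) = 118 (decimal)
118 (decimal) = 166 (base 8)


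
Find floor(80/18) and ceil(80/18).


80/18 = 4.4444
floor = 4
ceil = 5

floor = 4, ceil = 5


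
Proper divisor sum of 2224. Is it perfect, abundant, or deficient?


Proper divisors: 1, 2, 4, 8, 16, 139, 278, 556, 1112
Sum = 1 + 2 + 4 + 8 + 16 + 139 + 278 + 556 + 1112 = 2116
2116 < 2224 → deficient

s(2224) = 2116 (deficient)


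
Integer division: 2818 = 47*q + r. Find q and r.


2818 = 47 * 59 + 45
Check: 2773 + 45 = 2818

q = 59, r = 45


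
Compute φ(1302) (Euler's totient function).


1302 = 2 × 3 × 7 × 31
Prime factors: 2, 3, 7, 31
φ(1302) = 1302 × (1-1/2) × (1-1/3) × (1-1/7) × (1-1/31)
= 1302 × 1/2 × 2/3 × 6/7 × 30/31 = 360

φ(1302) = 360


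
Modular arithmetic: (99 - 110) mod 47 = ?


99 - 110 = -11
-11 mod 47 = 36


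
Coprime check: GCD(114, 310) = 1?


Euclidean algorithm:
310 = 2 * 114 + 82
114 = 1 * 82 + 32
82 = 2 * 32 + 18
32 = 1 * 18 + 14
18 = 1 * 14 + 4
14 = 3 * 4 + 2
4 = 2 * 2 + 0
GCD(114, 310) = 2

No, not coprime (GCD = 2)


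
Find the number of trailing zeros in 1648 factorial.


floor(1648/5) = 329
floor(1648/25) = 65
floor(1648/125) = 13
floor(1648/625) = 2
Total = 409

409 trailing zeros


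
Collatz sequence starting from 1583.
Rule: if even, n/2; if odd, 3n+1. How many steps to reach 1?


1583 → 4750 → 2375 → 7126 → 3563 → 10690 → 5345 → 16036 → 8018 → 4009 → 12028 → 6014 → 3007 → 9022 → 4511 → 13534 → 6767 → 20302 → 10151 → 30454 → 15227 → 45682 → 22841 → 68524 → 34262 → 17131 → 51394 → 25697 → 77092 → 38546 → 19273 → 57820 → 28910 → 14455 → 43366 → 21683 → 65050 → 32525 → 97576 → 48788 → 24394 → 12197 → 36592 → 18296 → 9148 → 4574 → 2287 → 6862 → 3431 → 10294 → 5147 → 15442 → 7721 → 23164 → 11582 → 5791 → 17374 → 8687 → 26062 → 13031 → 39094 → 19547 → 58642 → 29321 → 87964 → 43982 → 21991 → 65974 → 32987 → 98962 → 49481 → 148444 → 74222 → 37111 → 111334 → 55667 → 167002 → 83501 → 250504 → 125252 → 62626 → 31313 → 93940 → 46970 → 23485 → 70456 → 35228 → 17614 → 8807 → 26422 → 13211 → 39634 → 19817 → 59452 → 29726 → 14863 → 44590 → 22295 → 66886 → 33443 → 100330 → 50165 → 150496 → 75248 → 37624 → 18812 → 9406 → 4703 → 14110 → 7055 → 21166 → 10583 → 31750 → 15875 → 47626 → 23813 → 71440 → 35720 → 17860 → 8930 → 4465 → 13396 → 6698 → 3349 → 10048 → 5024 → 2512 → 1256 → 628 → 314 → 157 → 472 → 236 → 118 → 59 → 178 → 89 → 268 → 134 → 67 → 202 → 101 → 304 → 152 → 76 → 38 → 19 → 58 → 29 → 88 → 44 → 22 → 11 → 34 → 17 → 52 → 26 → 13 → 40 → 20 → 10 → 5 → 16 → 8 → 4 → 2 → 1
Total steps = 166

166 steps


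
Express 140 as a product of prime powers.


140 / 2 = 70
70 / 2 = 35
35 / 5 = 7
7 / 7 = 1
140 = 2^2 × 5 × 7


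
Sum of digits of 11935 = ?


1 + 1 + 9 + 3 + 5 = 19


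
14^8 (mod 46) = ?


14^1 mod 46 = 14
14^2 mod 46 = 12
14^3 mod 46 = 30
14^4 mod 46 = 6
14^5 mod 46 = 38
14^6 mod 46 = 26
14^7 mod 46 = 42
14^8 mod 46 = 36
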